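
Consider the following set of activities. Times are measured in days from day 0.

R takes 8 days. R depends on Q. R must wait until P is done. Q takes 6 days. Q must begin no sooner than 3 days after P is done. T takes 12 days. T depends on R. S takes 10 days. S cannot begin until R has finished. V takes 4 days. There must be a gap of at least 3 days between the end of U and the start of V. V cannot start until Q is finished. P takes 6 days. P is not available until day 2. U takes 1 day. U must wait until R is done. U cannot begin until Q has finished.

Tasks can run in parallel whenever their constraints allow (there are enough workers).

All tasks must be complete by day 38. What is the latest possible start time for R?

18

S has no dependents, so it just needs to finish by day 38. Starting by 38 − 10 = day 28 achieves that.
Nothing follows T; the deadline of day 38 is its only limit. It must start by 38 − 12 = day 26.
V must finish by day 38; it takes 4 days, so it must start by 38 − 4 = day 34.
U must finish before V (must start by day 34, minus 3-day gap → day 31). With a 1-day duration, U must start by 31 − 1 = day 30.
For R: S (must start by day 28); T (must start by day 26); U (must start by day 30). The most restrictive is day 26; with an 8-day duration, R must start by day 18.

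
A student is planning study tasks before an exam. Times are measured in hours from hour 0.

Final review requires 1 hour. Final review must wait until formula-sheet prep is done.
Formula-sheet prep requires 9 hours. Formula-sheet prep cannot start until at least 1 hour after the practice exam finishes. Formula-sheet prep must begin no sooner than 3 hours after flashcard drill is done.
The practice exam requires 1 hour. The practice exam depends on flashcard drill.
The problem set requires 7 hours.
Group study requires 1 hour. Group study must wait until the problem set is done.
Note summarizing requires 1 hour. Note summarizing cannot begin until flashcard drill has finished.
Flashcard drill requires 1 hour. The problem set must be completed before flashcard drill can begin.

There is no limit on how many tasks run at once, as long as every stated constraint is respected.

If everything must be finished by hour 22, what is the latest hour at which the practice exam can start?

10

Final review has no dependents, so it just needs to finish by hour 22. Starting by 22 − 1 = hour 21 achieves that.
Formula-sheet prep feeds into final review (must start by hour 21); so formula-sheet prep must finish by hour 21 and therefore start by hour 12.
Since formula-sheet prep (must start by hour 12, minus 1-hour gap → hour 11) depends on it, the practice exam must finish by hour 11. Backing off its 1-hour duration gives a latest start of hour 10.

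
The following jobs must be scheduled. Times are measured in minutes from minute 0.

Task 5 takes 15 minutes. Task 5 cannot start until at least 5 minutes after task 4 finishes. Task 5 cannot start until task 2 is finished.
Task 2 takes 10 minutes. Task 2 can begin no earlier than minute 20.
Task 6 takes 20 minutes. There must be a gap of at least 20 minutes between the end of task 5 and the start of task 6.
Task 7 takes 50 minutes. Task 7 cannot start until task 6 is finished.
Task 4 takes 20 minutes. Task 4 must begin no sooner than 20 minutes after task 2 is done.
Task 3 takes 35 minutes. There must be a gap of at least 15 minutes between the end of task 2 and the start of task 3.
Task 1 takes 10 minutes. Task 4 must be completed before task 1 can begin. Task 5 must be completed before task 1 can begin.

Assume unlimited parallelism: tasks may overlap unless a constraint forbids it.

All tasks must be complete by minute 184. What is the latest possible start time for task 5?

79

Task 1 has no dependents, so it just needs to finish by minute 184. Starting by 184 − 10 = minute 174 achieves that.
To finish by minute 184, task 7 (duration 50) must start no later than minute 134.
Task 6 must finish before task 7 (must start by minute 134). With a 20-minute duration, task 6 must start by 134 − 20 = minute 114.
Task 5 feeds task 1 (must start by minute 174); task 6 (must start by minute 114, minus 20-minute gap → minute 94). Taking the minimum, task 5 must finish by minute 94 and start by 94 − 15 = minute 79.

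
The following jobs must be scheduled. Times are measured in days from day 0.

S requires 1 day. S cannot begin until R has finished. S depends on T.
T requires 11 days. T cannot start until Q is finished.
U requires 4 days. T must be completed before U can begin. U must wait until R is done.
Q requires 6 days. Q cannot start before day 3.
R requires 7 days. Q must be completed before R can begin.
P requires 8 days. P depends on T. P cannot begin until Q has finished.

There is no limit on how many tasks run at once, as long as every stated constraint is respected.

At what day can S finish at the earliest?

Q waits on its own release at day 3, so it starts at day 3 and finishes at 3 + 6 = day 9.
T cannot begin until Q (finishes day 9). It runs from day 9 to 9 + 11 = day 20.
R cannot begin until Q (finishes day 9). It runs from day 9 to 9 + 7 = day 16.
S cannot start until R (finishes day 16); T (finishes day 20). The controlling bound is day 20, so S finishes at 20 + 1 = day 21.

21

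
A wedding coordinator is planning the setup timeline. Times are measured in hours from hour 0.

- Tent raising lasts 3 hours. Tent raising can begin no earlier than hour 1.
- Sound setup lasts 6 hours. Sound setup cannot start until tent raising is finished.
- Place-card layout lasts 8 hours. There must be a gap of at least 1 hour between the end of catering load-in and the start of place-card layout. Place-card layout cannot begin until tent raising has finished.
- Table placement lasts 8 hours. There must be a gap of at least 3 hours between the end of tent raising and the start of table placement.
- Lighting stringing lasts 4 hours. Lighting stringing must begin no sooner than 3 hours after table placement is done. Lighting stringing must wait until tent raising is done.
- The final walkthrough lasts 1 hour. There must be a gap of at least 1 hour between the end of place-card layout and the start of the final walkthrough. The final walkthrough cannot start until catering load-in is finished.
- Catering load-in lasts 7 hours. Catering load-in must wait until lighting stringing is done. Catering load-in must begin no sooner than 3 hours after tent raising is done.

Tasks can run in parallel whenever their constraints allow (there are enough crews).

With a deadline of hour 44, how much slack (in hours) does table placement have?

After its own release at hour 1, tent raising can start at hour 1 and finishes at hour 4.
Table placement waits on tent raising (finishes hour 4, plus 3-hour gap → hour 7), so it starts at hour 7 and finishes at 7 + 8 = hour 15.

Working backward from the deadline:
Nothing follows the final walkthrough; the deadline of hour 44 is its only limit. It must start by 44 − 1 = hour 43.
Since the final walkthrough (must start by hour 43, minus 1-hour gap → hour 42) depends on it, place-card layout must finish by hour 42. Backing off its 8-hour duration gives a latest start of hour 34.
Catering load-in must finish in time for place-card layout (must start by hour 34, minus 1-hour gap → hour 33); the final walkthrough (must start by hour 43). The tightest is hour 33, so catering load-in must start by 33 − 7 = hour 26.
Lighting stringing must finish before catering load-in (must start by hour 26). With a 4-hour duration, lighting stringing must start by 26 − 4 = hour 22.
Table placement feeds into lighting stringing (must start by hour 22, minus 3-hour gap → hour 19); so table placement must finish by hour 19 and therefore start by hour 11.
So table placement can start as early as hour 7 and as late as hour 11, giving 11 − 7 = 4 hours of slack.

4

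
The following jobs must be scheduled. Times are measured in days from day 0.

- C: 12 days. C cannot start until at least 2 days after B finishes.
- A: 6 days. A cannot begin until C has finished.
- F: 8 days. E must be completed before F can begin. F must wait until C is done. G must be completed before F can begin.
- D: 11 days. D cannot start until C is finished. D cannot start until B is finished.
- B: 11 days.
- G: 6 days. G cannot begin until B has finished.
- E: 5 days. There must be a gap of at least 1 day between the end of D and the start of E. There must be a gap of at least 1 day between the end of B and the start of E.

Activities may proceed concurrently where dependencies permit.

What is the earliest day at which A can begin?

25

Nothing blocks B, so it runs from day 0 to day 11.
After B (finishes day 11, plus 2-day gap → day 13), C can start at day 13 and finishes at day 25.
A waits on C (finishes day 25), so the earliest it can start is day 25.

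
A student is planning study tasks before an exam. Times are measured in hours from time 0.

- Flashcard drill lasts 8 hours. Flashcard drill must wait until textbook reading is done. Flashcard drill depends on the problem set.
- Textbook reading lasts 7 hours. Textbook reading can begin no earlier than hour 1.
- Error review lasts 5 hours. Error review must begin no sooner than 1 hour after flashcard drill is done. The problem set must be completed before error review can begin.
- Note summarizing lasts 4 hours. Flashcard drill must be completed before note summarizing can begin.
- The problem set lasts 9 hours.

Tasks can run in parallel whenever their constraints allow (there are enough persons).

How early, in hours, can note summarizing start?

17

Nothing blocks the problem set, so it runs from hour 0 to hour 9.
Textbook reading cannot begin until its own release at hour 1. It runs from hour 1 to 1 + 7 = hour 8.
For flashcard drill: textbook reading (finishes hour 8); the problem set (finishes hour 9). Taking the maximum gives a start of hour 9, and it finishes at 9 + 8 = hour 17.
Note summarizing waits on flashcard drill (finishes hour 17), so the earliest it can start is hour 17.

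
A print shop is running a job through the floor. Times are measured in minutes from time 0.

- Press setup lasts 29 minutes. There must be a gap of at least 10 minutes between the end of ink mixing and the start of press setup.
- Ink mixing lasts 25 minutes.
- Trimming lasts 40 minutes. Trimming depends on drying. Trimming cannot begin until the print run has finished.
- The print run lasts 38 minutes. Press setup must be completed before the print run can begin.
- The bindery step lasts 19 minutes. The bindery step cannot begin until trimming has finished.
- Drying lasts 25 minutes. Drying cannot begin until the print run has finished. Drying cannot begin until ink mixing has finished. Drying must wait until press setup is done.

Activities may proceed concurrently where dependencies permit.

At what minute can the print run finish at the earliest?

102

Ink mixing has no prerequisites, so it starts at minute 0 and finishes at minute 25.
Press setup cannot begin until ink mixing (finishes minute 25, plus 10-minute gap → minute 35). It runs from minute 35 to 35 + 29 = minute 64.
The print run cannot begin until press setup (finishes minute 64). It runs from minute 64 to 64 + 38 = minute 102.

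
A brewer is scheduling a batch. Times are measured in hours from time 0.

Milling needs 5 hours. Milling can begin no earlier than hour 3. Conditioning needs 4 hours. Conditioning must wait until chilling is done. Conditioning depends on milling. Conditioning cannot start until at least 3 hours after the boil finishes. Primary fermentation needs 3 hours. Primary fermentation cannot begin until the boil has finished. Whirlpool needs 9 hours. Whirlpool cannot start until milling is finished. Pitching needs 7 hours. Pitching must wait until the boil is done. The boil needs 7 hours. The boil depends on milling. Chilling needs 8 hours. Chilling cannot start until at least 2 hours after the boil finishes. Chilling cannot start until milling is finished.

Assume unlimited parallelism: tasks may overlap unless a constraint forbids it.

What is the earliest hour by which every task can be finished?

Milling cannot begin until its own release at hour 3. It runs from hour 3 to 3 + 5 = hour 8.
Whirlpool cannot begin until milling (finishes hour 8). It runs from hour 8 to 8 + 9 = hour 17.
The boil cannot begin until milling (finishes hour 8). It runs from hour 8 to 8 + 7 = hour 15.
After the boil (finishes hour 15), primary fermentation can start at hour 15 and finishes at hour 18.
After the boil (finishes hour 15), pitching can start at hour 15 and finishes at hour 22.
Chilling cannot start until the boil (finishes hour 15, plus 2-hour gap → hour 17); milling (finishes hour 8). The controlling bound is hour 17, so chilling finishes at 17 + 8 = hour 25.
Conditioning has to wait for chilling (finishes hour 25); milling (finishes hour 8); the boil (finishes hour 15, plus 3-hour gap → hour 18). The latest of these is hour 25, so conditioning runs hour 25 to 25 + 4 = hour 29.
All tasks are finished once the last one completes. Finish times: Milling at 8, The boil at 15, Whirlpool at 17, Chilling at 25, Pitching at 22, Primary fermentation at 18, Conditioning at 29. The latest is hour 29.

29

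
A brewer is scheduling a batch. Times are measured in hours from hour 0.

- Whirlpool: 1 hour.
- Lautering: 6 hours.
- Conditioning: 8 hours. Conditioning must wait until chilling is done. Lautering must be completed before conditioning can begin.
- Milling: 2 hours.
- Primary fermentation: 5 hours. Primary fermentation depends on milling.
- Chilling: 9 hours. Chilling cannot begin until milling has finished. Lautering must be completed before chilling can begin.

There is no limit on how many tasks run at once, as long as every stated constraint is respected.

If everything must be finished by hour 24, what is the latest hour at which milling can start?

Conditioning must finish by hour 24; it takes 8 hours, so it must start by 24 − 8 = hour 16.
Chilling must finish before conditioning (must start by hour 16). With a 9-hour duration, chilling must start by 16 − 9 = hour 7.
Primary fermentation has no dependents, so it just needs to finish by hour 24. Starting by 24 − 5 = hour 19 achieves that.
Milling has several dependents: chilling (must start by hour 7); primary fermentation (must start by hour 19). The earliest of those limits is hour 7, so milling must start by 7 − 2 = hour 5.

5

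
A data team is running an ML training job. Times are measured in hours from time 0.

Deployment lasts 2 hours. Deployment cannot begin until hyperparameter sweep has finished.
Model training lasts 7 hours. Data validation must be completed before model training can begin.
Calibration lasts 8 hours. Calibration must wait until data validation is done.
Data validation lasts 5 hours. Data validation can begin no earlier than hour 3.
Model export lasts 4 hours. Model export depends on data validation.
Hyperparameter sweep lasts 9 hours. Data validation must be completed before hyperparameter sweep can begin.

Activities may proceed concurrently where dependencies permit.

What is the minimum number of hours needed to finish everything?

19

After its own release at hour 3, data validation can start at hour 3 and finishes at hour 8.
After data validation (finishes hour 8), model export can start at hour 8 and finishes at hour 12.
Calibration waits on data validation (finishes hour 8), so it starts at hour 8 and finishes at 8 + 8 = hour 16.
After data validation (finishes hour 8), model training can start at hour 8 and finishes at hour 15.
Hyperparameter sweep cannot begin until data validation (finishes hour 8). It runs from hour 8 to 8 + 9 = hour 17.
Deployment waits on hyperparameter sweep (finishes hour 17), so it starts at hour 17 and finishes at 17 + 2 = hour 19.
All tasks are finished once the last one completes. Finish times: Data validation at 8, Hyperparameter sweep at 17, Model training at 15, Calibration at 16, Model export at 12, Deployment at 19. The latest is hour 19.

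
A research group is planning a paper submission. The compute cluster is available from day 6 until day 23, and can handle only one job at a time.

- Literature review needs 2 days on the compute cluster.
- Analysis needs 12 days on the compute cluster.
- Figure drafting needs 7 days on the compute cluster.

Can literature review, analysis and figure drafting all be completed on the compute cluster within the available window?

No

The compute cluster window is 23 − 6 = 17 days.
Running back to back, the jobs need 2 + 12 + 7 = 21 days on the compute cluster.
Since 21 > 17, they cannot all fit.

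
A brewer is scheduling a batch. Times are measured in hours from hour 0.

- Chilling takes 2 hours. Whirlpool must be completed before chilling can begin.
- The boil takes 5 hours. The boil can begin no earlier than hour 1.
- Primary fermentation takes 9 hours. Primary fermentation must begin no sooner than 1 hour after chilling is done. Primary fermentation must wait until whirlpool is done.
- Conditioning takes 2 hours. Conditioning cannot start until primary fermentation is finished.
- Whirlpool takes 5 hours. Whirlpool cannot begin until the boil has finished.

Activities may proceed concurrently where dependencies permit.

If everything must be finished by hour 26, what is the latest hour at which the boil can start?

To finish by hour 26, conditioning (duration 2) must start no later than hour 24.
Primary fermentation feeds into conditioning (must start by hour 24); so primary fermentation must finish by hour 24 and therefore start by hour 15.
Chilling must finish before primary fermentation (must start by hour 15, minus 1-hour gap → hour 14). With a 2-hour duration, chilling must start by 14 − 2 = hour 12.
Whirlpool must finish in time for chilling (must start by hour 12); primary fermentation (must start by hour 15). The tightest is hour 12, so whirlpool must start by 12 − 5 = hour 7.
The boil must finish before whirlpool (must start by hour 7). With a 5-hour duration, the boil must start by 7 − 5 = hour 2.

2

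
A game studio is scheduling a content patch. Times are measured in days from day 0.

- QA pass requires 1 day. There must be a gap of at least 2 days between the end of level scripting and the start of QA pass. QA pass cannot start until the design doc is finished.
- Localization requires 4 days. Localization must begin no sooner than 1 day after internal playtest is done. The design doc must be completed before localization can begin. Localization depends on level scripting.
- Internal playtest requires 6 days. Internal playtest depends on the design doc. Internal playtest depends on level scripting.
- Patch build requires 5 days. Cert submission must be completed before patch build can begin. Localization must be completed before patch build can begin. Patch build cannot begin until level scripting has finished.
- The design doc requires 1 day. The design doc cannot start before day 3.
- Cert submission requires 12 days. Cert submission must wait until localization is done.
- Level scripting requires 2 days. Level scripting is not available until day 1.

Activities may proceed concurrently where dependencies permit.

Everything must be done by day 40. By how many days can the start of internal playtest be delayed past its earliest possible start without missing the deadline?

Level scripting waits on its own release at day 1, so it starts at day 1 and finishes at 1 + 2 = day 3.
The design doc waits on its own release at day 3, so it starts at day 3 and finishes at 3 + 1 = day 4.
Internal playtest needs all of the design doc (finishes day 4); level scripting (finishes day 3). That puts its earliest start at day 4; it finishes at 4 + 6 = day 10.

Working backward from the deadline:
To finish by day 40, patch build (duration 5) must start no later than day 35.
Cert submission must finish before patch build (must start by day 35). With a 12-day duration, cert submission must start by 35 − 12 = day 23.
Localization must finish in time for cert submission (must start by day 23); patch build (must start by day 35). The tightest is day 23, so localization must start by 23 − 4 = day 19.
Since localization (must start by day 19, minus 1-day gap → day 18) depends on it, internal playtest must finish by day 18. Backing off its 6-day duration gives a latest start of day 12.
So internal playtest can start as early as day 4 and as late as day 12, giving 12 − 4 = 8 days of slack.

8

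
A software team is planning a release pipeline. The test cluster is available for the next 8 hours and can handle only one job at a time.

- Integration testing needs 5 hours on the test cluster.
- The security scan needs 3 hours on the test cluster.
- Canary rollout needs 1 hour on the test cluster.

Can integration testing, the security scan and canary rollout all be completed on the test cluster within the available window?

Running back to back, the jobs need 5 + 3 + 1 = 9 hours on the test cluster.
Since 9 > 8, they cannot all fit.

No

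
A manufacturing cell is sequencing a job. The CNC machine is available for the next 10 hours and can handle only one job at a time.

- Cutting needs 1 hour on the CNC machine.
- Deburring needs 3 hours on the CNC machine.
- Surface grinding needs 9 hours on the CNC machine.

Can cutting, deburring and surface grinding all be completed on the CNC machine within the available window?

Running back to back, the jobs need 1 + 3 + 9 = 13 hours on the CNC machine.
Since 13 > 10, they cannot all fit.

No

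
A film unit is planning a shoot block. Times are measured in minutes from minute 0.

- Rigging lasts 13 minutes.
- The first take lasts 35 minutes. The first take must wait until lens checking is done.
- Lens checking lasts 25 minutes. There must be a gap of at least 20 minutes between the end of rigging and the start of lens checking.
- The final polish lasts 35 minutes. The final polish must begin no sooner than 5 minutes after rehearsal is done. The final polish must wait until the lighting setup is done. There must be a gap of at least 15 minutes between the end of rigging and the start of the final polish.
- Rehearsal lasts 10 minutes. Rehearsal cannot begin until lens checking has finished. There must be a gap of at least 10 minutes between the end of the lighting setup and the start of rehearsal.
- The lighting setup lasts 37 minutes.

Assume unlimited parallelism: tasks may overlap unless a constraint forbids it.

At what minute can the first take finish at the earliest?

93

Nothing blocks rigging, so it runs from minute 0 to minute 13.
Lens checking waits on rigging (finishes minute 13, plus 20-minute gap → minute 33), so it starts at minute 33 and finishes at 33 + 25 = minute 58.
The first take waits on lens checking (finishes minute 58), so it starts at minute 58 and finishes at 58 + 35 = minute 93.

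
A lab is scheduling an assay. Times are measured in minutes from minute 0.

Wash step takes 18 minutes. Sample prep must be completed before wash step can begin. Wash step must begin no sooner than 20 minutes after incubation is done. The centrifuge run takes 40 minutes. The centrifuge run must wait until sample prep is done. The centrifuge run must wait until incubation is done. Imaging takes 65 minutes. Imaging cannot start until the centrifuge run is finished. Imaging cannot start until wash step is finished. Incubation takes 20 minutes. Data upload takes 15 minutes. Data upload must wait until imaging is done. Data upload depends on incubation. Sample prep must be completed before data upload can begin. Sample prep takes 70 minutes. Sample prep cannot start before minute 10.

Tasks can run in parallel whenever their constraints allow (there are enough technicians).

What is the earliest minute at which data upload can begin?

185

Nothing blocks incubation, so it runs from minute 0 to minute 20.
Sample prep cannot begin until its own release at minute 10. It runs from minute 10 to 10 + 70 = minute 80.
Wash step cannot start until sample prep (finishes minute 80); incubation (finishes minute 20, plus 20-minute gap → minute 40). The controlling bound is minute 80, so wash step finishes at 80 + 18 = minute 98.
The centrifuge run has to wait for sample prep (finishes minute 80); incubation (finishes minute 20). The latest of these is minute 80, so the centrifuge run runs minute 80 to 80 + 40 = minute 120.
Imaging has to wait for the centrifuge run (finishes minute 120); wash step (finishes minute 98). The latest of these is minute 120, so imaging runs minute 120 to 120 + 65 = minute 185.
Data upload waits on imaging (finishes minute 185); incubation (finishes minute 20); sample prep (finishes minute 80). The latest of these is minute 185, which is the earliest data upload can start.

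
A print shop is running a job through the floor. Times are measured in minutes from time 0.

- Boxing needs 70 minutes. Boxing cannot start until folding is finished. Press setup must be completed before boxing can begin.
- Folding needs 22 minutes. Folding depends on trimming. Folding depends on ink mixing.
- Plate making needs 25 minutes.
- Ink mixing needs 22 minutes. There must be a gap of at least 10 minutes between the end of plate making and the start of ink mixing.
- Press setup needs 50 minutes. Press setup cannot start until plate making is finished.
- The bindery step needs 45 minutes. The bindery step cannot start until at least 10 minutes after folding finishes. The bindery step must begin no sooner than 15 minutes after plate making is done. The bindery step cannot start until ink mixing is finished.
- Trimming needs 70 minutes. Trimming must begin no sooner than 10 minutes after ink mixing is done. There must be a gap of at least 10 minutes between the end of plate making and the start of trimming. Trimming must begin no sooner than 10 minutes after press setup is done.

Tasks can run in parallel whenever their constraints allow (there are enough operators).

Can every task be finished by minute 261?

Yes

Plate making can start immediately at minute 0; it finishes at minute 25.
Press setup cannot begin until plate making (finishes minute 25). It runs from minute 25 to 25 + 50 = minute 75.
Ink mixing cannot begin until plate making (finishes minute 25, plus 10-minute gap → minute 35). It runs from minute 35 to 35 + 22 = minute 57.
For trimming: ink mixing (finishes minute 57, plus 10-minute gap → minute 67); plate making (finishes minute 25, plus 10-minute gap → minute 35); press setup (finishes minute 75, plus 10-minute gap → minute 85). Taking the maximum gives a start of minute 85, and it finishes at 85 + 70 = minute 155.
For folding: trimming (finishes minute 155); ink mixing (finishes minute 57). Taking the maximum gives a start of minute 155, and it finishes at 155 + 22 = minute 177.
Boxing needs all of folding (finishes minute 177); press setup (finishes minute 75). That puts its earliest start at minute 177; it finishes at 177 + 70 = minute 247.
The bindery step has to wait for folding (finishes minute 177, plus 10-minute gap → minute 187); plate making (finishes minute 25, plus 15-minute gap → minute 40); ink mixing (finishes minute 57). The latest of these is minute 187, so the bindery step runs minute 187 to 187 + 45 = minute 232.
Every task is finished by minute 247, which is no later than the deadline of 261, so the schedule is feasible.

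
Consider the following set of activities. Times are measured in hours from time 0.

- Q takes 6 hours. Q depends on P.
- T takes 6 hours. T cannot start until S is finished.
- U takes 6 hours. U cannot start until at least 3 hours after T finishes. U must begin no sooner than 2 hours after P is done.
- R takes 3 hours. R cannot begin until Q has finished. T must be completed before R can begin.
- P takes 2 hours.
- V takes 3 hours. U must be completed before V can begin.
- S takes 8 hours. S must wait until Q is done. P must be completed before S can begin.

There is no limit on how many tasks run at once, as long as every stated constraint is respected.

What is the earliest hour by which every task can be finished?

P has no prerequisites, so it starts at hour 0 and finishes at hour 2.
Q cannot begin until P (finishes hour 2). It runs from hour 2 to 2 + 6 = hour 8.
S needs all of Q (finishes hour 8); P (finishes hour 2). That puts its earliest start at hour 8; it finishes at 8 + 8 = hour 16.
T waits on S (finishes hour 16), so it starts at hour 16 and finishes at 16 + 6 = hour 22.
For U: T (finishes hour 22, plus 3-hour gap → hour 25); P (finishes hour 2, plus 2-hour gap → hour 4). Taking the maximum gives a start of hour 25, and it finishes at 25 + 6 = hour 31.
V waits on U (finishes hour 31), so it starts at hour 31 and finishes at 31 + 3 = hour 34.
R has to wait for Q (finishes hour 8); T (finishes hour 22). The latest of these is hour 22, so R runs hour 22 to 22 + 3 = hour 25.
All tasks are finished once the last one completes. Finish times: P at 2, Q at 8, R at 25, S at 16, T at 22, U at 31, V at 34. The latest is hour 34.

34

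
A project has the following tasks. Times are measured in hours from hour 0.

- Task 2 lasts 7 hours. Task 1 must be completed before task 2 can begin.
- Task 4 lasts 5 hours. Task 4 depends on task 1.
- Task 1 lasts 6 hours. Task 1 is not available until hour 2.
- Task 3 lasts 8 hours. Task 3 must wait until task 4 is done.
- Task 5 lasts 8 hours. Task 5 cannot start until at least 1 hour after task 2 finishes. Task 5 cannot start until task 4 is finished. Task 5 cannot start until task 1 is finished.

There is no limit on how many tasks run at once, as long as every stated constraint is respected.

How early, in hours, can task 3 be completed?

Task 1 waits on its own release at hour 2, so it starts at hour 2 and finishes at 2 + 6 = hour 8.
After task 1 (finishes hour 8), task 4 can start at hour 8 and finishes at hour 13.
Task 3 waits on task 4 (finishes hour 13), so it starts at hour 13 and finishes at 13 + 8 = hour 21.

21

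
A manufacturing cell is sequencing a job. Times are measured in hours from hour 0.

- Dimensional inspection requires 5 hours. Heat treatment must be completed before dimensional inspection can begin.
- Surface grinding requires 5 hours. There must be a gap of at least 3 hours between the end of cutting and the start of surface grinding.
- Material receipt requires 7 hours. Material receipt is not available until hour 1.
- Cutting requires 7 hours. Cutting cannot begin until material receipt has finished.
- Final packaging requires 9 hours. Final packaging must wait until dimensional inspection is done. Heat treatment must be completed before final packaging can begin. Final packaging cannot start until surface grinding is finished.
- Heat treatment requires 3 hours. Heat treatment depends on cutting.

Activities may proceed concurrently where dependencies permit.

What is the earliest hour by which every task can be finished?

After its own release at hour 1, material receipt can start at hour 1 and finishes at hour 8.
After material receipt (finishes hour 8), cutting can start at hour 8 and finishes at hour 15.
Surface grinding waits on cutting (finishes hour 15, plus 3-hour gap → hour 18), so it starts at hour 18 and finishes at 18 + 5 = hour 23.
After cutting (finishes hour 15), heat treatment can start at hour 15 and finishes at hour 18.
Dimensional inspection waits on heat treatment (finishes hour 18), so it starts at hour 18 and finishes at 18 + 5 = hour 23.
For final packaging: dimensional inspection (finishes hour 23); heat treatment (finishes hour 18); surface grinding (finishes hour 23). Taking the maximum gives a start of hour 23, and it finishes at 23 + 9 = hour 32.
All tasks are finished once the last one completes. Finish times: Material receipt at 8, Cutting at 15, Heat treatment at 18, Surface grinding at 23, Dimensional inspection at 23, Final packaging at 32. The latest is hour 32.

32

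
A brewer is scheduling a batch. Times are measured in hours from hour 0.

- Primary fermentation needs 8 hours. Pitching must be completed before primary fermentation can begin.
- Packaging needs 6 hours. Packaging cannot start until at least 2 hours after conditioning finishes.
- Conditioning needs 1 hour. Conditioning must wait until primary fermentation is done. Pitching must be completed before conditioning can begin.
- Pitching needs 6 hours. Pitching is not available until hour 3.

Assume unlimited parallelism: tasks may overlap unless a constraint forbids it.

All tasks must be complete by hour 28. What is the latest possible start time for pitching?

Packaging must finish by hour 28; it takes 6 hours, so it must start by 28 − 6 = hour 22.
Conditioning feeds into packaging (must start by hour 22, minus 2-hour gap → hour 20); so conditioning must finish by hour 20 and therefore start by hour 19.
Primary fermentation feeds into conditioning (must start by hour 19); so primary fermentation must finish by hour 19 and therefore start by hour 11.
Pitching has several dependents: primary fermentation (must start by hour 11); conditioning (must start by hour 19). The earliest of those limits is hour 11, so pitching must start by 11 − 6 = hour 5.

5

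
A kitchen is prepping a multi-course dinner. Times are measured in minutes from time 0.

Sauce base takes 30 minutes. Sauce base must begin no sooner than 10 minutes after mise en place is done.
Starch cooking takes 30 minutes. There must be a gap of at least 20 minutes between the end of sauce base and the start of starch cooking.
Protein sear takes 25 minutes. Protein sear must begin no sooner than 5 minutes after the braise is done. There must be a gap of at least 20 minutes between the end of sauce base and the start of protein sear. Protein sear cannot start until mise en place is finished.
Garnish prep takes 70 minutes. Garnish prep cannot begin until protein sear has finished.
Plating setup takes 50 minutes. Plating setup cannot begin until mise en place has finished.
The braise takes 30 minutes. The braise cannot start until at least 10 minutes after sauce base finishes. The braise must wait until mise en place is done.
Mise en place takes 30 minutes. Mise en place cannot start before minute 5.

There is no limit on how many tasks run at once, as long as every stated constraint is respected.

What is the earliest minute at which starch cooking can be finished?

Mise en place cannot begin until its own release at minute 5. It runs from minute 5 to 5 + 30 = minute 35.
After mise en place (finishes minute 35, plus 10-minute gap → minute 45), sauce base can start at minute 45 and finishes at minute 75.
Starch cooking cannot begin until sauce base (finishes minute 75, plus 20-minute gap → minute 95). It runs from minute 95 to 95 + 30 = minute 125.

125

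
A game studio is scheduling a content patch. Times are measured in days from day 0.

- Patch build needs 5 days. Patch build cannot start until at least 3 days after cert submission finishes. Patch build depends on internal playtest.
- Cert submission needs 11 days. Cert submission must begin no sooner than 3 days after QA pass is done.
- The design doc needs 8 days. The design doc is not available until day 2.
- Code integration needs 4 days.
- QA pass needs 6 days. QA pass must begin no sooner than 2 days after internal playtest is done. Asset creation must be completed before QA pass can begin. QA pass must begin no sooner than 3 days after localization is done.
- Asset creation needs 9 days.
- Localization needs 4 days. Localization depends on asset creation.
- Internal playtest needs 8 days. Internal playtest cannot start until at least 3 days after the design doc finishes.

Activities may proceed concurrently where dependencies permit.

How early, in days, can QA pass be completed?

29

Asset creation has no prerequisites, so it starts at day 0 and finishes at day 9.
Localization cannot begin until asset creation (finishes day 9). It runs from day 9 to 9 + 4 = day 13.
After its own release at day 2, the design doc can start at day 2 and finishes at day 10.
Internal playtest waits on the design doc (finishes day 10, plus 3-day gap → day 13), so it starts at day 13 and finishes at 13 + 8 = day 21.
QA pass has to wait for internal playtest (finishes day 21, plus 2-day gap → day 23); asset creation (finishes day 9); localization (finishes day 13, plus 3-day gap → day 16). The latest of these is day 23, so QA pass runs day 23 to 23 + 6 = day 29.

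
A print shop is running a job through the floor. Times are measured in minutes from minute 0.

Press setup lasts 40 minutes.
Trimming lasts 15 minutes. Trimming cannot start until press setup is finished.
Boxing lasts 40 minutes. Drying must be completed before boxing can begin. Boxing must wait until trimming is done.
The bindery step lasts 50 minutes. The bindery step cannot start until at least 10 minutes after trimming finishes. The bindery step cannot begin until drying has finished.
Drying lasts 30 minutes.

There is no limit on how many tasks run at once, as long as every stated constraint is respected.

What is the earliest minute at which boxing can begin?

Drying has no prerequisites, so it starts at minute 0 and finishes at minute 30.
Press setup has no prerequisites, so it starts at minute 0 and finishes at minute 40.
Trimming waits on press setup (finishes minute 40), so it starts at minute 40 and finishes at 40 + 15 = minute 55.
Boxing waits on drying (finishes minute 30); trimming (finishes minute 55). The latest of these is minute 55, which is the earliest boxing can start.

55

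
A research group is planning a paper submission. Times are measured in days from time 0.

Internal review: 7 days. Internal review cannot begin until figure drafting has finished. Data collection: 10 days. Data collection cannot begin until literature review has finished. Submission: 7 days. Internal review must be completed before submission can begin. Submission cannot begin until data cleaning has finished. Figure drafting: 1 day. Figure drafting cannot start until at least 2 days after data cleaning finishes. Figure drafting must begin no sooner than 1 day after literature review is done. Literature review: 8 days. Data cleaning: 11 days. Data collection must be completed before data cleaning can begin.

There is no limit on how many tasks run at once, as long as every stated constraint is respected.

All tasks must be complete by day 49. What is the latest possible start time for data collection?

11

Submission has no dependents, so it just needs to finish by day 49. Starting by 49 − 7 = day 42 achieves that.
Internal review has to be done before submission (must start by day 42). That means finishing by day 42, i.e. starting by 42 − 7 = day 35.
Figure drafting must finish before internal review (must start by day 35). With a 1-day duration, figure drafting must start by 35 − 1 = day 34.
Data cleaning has several dependents: figure drafting (must start by day 34, minus 2-day gap → day 32); submission (must start by day 42). The earliest of those limits is day 32, so data cleaning must start by 32 − 11 = day 21.
Since data cleaning (must start by day 21) depends on it, data collection must finish by day 21. Backing off its 10-day duration gives a latest start of day 11.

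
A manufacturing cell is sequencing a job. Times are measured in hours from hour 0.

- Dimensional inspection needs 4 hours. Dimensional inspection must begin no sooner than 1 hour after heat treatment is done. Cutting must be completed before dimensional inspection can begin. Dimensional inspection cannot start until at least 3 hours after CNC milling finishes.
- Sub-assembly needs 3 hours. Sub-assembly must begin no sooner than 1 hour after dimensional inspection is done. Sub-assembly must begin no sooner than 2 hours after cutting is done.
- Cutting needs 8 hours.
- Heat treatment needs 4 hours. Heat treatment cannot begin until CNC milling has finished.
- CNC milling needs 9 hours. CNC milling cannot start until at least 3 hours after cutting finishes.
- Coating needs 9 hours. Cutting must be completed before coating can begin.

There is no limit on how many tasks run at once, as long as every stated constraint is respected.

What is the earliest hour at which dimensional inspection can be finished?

29

Cutting has no prerequisites, so it starts at hour 0 and finishes at hour 8.
After cutting (finishes hour 8, plus 3-hour gap → hour 11), CNC milling can start at hour 11 and finishes at hour 20.
Heat treatment waits on CNC milling (finishes hour 20), so it starts at hour 20 and finishes at 20 + 4 = hour 24.
Dimensional inspection cannot start until heat treatment (finishes hour 24, plus 1-hour gap → hour 25); cutting (finishes hour 8); CNC milling (finishes hour 20, plus 3-hour gap → hour 23). The controlling bound is hour 25, so dimensional inspection finishes at 25 + 4 = hour 29.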